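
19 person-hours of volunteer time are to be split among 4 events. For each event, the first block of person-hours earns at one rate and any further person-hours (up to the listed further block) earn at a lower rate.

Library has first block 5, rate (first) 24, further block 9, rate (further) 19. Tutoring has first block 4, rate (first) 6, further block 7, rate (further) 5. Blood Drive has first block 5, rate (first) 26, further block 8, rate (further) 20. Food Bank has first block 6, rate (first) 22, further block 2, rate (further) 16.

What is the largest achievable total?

Order all 8 blocks by rate: Blood Drive/tier1 26 > Library/tier1 24 > Food Bank/tier1 22 > Blood Drive/tier2 20 > Library/tier2 19 > Food Bank/tier2 16 > Tutoring/tier1 6 > Tutoring/tier2 5.
Blood Drive/tier1 (26): +5 → 14 left.
Library tier1 at 24: fill all 5 → 9 left.
Food Bank tier1 at 22: fill all 6 → 3 left.
Blood Drive tier2 at 20: only 3 left, fill 3.
Total = 26×5 + 24×5 + 22×6 + 20×3 = 442.

442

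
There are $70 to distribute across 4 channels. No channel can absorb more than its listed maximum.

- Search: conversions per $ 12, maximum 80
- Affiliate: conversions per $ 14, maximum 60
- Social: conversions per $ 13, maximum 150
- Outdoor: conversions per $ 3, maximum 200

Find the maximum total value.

Rank by conversions per $: Affiliate 14 > Social 13 > Search 12 > Outdoor 3.
Give Affiliate 60 to hit its cap of 60 → 10 left.
Social has room for 150 but only 10 remain, so it gets 10.
Total = 14×60 + 13×10 = 970.

970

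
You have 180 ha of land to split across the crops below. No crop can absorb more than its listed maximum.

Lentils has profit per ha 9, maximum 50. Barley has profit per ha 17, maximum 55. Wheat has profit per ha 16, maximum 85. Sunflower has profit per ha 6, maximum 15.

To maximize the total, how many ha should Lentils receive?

40

Rank by profit per ha: Barley 17 > Wheat 16 > Lentils 9 > Sunflower 6.
Barley takes 55 to reach its cap of 55 → 125 left.
Give Wheat 85 to hit its cap of 85 → 40 left.
Only 40 left; Lentils takes them to reach 40.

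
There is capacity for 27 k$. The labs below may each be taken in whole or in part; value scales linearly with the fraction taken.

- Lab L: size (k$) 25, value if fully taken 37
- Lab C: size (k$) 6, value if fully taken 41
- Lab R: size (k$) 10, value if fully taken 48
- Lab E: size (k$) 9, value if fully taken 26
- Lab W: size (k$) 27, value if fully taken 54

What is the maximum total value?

Rank by value-to-size ratio: Lab C 41/6≈6.83, Lab R 48/10≈4.8, Lab E 26/9≈2.89, Lab W 54/27≈2, Lab L 37/25≈1.48.
Lab C: take in full, 6 k$ for value 41 → 21 left.
Lab R: take in full, 10 k$ for value 48 → 11 left.
Lab E: take in full, 9 k$ for value 26 → 2 left.
Only 2 k$ remain; take 2/27 of Lab W for value 54×2/27 = 4.
Total value = 119.

119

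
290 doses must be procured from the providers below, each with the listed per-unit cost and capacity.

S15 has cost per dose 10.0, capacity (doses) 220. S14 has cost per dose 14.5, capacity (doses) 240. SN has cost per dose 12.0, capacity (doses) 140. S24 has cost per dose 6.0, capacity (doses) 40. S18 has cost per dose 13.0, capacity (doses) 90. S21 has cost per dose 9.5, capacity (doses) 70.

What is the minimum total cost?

Use providers in increasing cost order.
S24 (6.0): use full 40 — 250 doses to go.
Take 70 from S21 at 9.5 — need 180 more.
S15 at 10.0: take 180 of its 220 — requirement met.
SN, S18, S14: unused.
Cost = 40×6.0 + 70×9.5 + 180×10.0 = 2705.

2705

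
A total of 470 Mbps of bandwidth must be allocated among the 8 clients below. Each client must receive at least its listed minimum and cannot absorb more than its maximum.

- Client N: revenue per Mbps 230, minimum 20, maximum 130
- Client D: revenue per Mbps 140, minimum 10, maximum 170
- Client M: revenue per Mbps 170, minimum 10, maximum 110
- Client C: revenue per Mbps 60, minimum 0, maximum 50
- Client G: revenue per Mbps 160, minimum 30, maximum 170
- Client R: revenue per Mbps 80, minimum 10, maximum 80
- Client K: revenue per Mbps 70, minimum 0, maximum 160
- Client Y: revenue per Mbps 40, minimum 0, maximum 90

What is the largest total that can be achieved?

83600

Meeting every minimum uses 20+10+10+0+30+10+0+0 = 80 Mbps, leaving 390.
Rank by revenue per Mbps: Client N 230 > Client M 170 > Client G 160 > Client D 140 > Client R 80 > Client K 70 > Client C 60 > Client Y 40.
Client N takes 110 more to reach its cap of 130 — 280 left.
Client M: +100 to 110 (cap) — 180 left.
Client G takes 140 more to reach its cap of 170 — 40 left.
Client D has room for 160 more but only 40 remain, so it gets 50.
Total = 230×130 + 140×50 + 170×110 + 160×170 + 80×10 = 83600.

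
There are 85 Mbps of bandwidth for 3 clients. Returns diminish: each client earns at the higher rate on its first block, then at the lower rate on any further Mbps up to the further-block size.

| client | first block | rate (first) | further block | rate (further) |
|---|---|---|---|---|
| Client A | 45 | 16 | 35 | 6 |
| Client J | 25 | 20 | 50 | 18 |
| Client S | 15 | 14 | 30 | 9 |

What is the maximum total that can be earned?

1560

Treat each block as its own option and order by rate: Client J/tier1 20 > Client J/tier2 18 > Client A/tier1 16 > Client S/tier1 14 > Client S/tier2 9 > Client A/tier2 6.
Fill Client J tier1 block (25 at 20) ; 60 left.
Fill Client J tier2 block (50 at 18) ; 10 left.
10 remain; put them into Client A tier1 at 16.
Total = 20×25 + 18×50 + 16×10 = 1560.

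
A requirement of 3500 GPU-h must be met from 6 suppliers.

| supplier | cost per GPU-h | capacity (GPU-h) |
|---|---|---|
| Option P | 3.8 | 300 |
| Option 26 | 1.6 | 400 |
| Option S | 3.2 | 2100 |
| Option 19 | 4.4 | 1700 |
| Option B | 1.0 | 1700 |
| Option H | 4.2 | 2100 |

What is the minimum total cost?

Fill from the cheapest supplier first.
Option B (1.0): use full 1700 — 1800 GPU-h to go.
Option 26 at 1.6: take all 400 GPU-h — 1400 still needed.
Option S at 3.2: take 1400 of its 2100 — requirement met.
Option P, Option H, Option 19: unused.
Cost = 1700×1.0 + 400×1.6 + 1400×3.2 = 6820.

6820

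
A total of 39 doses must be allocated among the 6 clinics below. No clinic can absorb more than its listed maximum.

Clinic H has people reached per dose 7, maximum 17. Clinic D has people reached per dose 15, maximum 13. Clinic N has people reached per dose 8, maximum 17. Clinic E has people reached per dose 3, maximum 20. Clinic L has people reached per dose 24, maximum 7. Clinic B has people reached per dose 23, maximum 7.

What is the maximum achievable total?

620

Order the clinics by people reached per dose: Clinic L 24 > Clinic B 23 > Clinic D 15 > Clinic N 8 > Clinic H 7 > Clinic E 3.
Clinic L: +7 to 7 (cap) ; 32 left.
Clinic B: +7 to 7 (cap) ; 25 left.
Give Clinic D 13 to hit its cap of 13 ; 12 left.
Clinic N: +12 (room for 17) → 12. Pool exhausted.
Total = 15×13 + 8×12 + 24×7 + 23×7 = 620.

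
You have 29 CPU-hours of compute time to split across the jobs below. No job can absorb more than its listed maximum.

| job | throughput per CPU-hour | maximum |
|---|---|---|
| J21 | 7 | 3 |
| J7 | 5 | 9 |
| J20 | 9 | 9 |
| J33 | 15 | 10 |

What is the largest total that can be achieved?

Highest throughput per CPU-hour first: J33 15 > J20 9 > J21 7 > J7 5.
J33 takes 10 to reach its cap of 10 → 19 left.
J20 takes 9 to reach its cap of 9 → 10 left.
J21 takes 3 to reach its cap of 3 → 7 left.
J7: +7 (room for 9) → 7. Pool exhausted.
Total = 7×3 + 5×7 + 9×9 + 15×10 = 287.

287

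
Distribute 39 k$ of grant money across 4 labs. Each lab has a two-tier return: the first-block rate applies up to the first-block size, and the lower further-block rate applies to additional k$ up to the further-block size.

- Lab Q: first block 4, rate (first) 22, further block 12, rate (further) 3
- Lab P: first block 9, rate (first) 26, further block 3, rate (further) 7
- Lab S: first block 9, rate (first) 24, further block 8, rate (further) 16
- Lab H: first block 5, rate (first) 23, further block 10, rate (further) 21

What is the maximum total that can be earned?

Rank every tier by rate: Lab P/first 26 > Lab S/first 24 > Lab H/first 23 > Lab Q/first 22 > Lab H/second 21 > Lab S/second 16 > Lab P/second 7 > Lab Q/second 3.
Lab P/first (26): +9 — 30 left.
Lab S/first (24): +9 — 21 left.
Fill Lab H first block (5 at 23) — 16 left.
Fill Lab Q first block (4 at 22) — 12 left.
Lab H/second (21): +10 — 2 left.
Lab S second at 16: only 2 left, fill 2.
Total = 26×9 + 24×9 + 23×5 + 22×4 + 21×10 + 16×2 = 895.

895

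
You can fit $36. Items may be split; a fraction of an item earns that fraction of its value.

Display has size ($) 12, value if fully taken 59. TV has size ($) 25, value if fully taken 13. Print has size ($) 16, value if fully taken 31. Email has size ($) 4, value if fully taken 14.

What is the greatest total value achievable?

106.08

Sort by value density: Display 59/12≈4.92, Email 14/4≈3.5, Print 31/16≈1.94, TV 13/25≈0.52.
All 12 $ of Display fit (value 59) — 24 remain.
All 4 $ of Email fit (value 14) — 20 remain.
Take all of Print (16 $, value 31) — 4 $ left.
4 $ left: a 4/25 share of TV gives 13×4/25 = 2.08.
Total value = 106.08.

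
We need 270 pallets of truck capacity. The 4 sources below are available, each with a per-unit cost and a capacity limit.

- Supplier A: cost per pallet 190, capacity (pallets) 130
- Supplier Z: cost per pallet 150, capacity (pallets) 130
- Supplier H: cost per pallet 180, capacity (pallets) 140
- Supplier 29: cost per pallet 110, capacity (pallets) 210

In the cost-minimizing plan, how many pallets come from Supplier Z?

60

Use sources in increasing cost order.
Supplier 29 at 110: take all 210 pallets — 60 still needed.
Take 60 from Supplier Z at 150 to finish.
Supplier H, Supplier A: unused.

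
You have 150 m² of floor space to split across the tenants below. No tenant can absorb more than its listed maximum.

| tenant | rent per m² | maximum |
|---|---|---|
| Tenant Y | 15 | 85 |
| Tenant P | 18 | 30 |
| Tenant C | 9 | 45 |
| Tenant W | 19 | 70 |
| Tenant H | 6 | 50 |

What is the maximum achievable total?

Order the tenants by rent per m²: Tenant W 19 > Tenant P 18 > Tenant Y 15 > Tenant C 9 > Tenant H 6.
Tenant W takes 70 to reach its cap of 70 → 80 left.
Tenant P: +30 to 30 (cap) → 50 left.
Tenant Y has room for 85 but only 50 remain, so it gets 50.
Total = 15×50 + 18×30 + 19×70 = 2620.

2620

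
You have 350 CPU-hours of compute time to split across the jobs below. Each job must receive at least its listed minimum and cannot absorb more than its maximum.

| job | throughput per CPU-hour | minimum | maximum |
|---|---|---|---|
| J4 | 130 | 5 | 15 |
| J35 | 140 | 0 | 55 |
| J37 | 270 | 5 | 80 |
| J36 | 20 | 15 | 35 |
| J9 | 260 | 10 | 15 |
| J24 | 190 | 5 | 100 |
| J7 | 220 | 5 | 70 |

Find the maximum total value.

Meeting every minimum uses 5+0+5+15+10+5+5 = 45 CPU-hours, leaving 305.
Highest throughput per CPU-hour first: J37 270 > J9 260 > J7 220 > J24 190 > J35 140 > J4 130 > J36 20.
Give J37 75 more to hit its cap of 80 ; 230 left.
J9 takes 5 more to reach its cap of 15 ; 225 left.
Give J7 65 more to hit its cap of 70 ; 160 left.
Give J24 95 more to hit its cap of 100 ; 65 left.
Give J35 55 more to hit its cap of 55 ; 10 left.
J4 takes 10 more to reach its cap of 15 ; 0 left.
Total = 130×15 + 140×55 + 270×80 + 20×15 + 260×15 + 190×100 + 220×70 = 69850.

69850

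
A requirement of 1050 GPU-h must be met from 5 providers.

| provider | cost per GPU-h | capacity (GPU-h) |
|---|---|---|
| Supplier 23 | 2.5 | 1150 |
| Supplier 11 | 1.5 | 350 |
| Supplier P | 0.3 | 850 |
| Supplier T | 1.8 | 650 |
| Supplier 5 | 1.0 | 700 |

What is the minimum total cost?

455

Use providers in increasing cost order.
Supplier P (0.3): use full 850 — 200 GPU-h to go.
Take 200 from Supplier 5 at 1.0 to finish.
Supplier 11, Supplier T, Supplier 23: unused.
Cost = 850×0.3 + 200×1.0 = 455.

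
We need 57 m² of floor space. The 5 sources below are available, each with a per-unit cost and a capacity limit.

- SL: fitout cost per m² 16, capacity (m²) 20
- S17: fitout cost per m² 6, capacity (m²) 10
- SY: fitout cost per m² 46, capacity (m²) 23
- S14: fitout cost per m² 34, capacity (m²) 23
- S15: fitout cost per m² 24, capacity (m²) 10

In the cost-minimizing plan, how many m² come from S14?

17

Fill from the cheapest source first.
S17 (6): use full 10 → 47 m² to go.
SL at 16: take all 20 m² → 27 still needed.
Take 10 from S15 at 24 → need 17 more.
S14 at 34: take 17 of its 23 → requirement met.
SY: unused.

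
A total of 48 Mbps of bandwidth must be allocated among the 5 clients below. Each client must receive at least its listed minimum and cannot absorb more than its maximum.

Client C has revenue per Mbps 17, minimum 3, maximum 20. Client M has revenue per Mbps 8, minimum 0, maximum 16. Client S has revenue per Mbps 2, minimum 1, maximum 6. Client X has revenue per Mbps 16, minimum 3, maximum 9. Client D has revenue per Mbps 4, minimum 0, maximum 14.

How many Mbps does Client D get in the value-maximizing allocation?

Meeting every minimum uses 3+0+1+3+0 = 7 Mbps, leaving 41.
Highest revenue per Mbps first: Client C 17 > Client X 16 > Client M 8 > Client D 4 > Client S 2.
Give Client C 17 more to hit its cap of 20 → 24 left.
Client X takes 6 more to reach its cap of 9 → 18 left.
Client M takes 16 more to reach its cap of 16 → 2 left.
Client D: +2 (room for 14) → 2. Pool exhausted.

2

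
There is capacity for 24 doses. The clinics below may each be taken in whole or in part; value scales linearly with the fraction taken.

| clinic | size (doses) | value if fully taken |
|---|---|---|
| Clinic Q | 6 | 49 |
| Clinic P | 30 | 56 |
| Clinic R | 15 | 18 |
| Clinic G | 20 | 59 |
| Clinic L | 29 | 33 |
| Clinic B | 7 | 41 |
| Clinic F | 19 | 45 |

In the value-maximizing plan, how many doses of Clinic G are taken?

Rank by value-to-size ratio: Clinic Q 49/6≈8.17, Clinic B 41/7≈5.86, Clinic G 59/20≈2.95, Clinic F 45/19≈2.37, Clinic P 56/30≈1.87, Clinic R 18/15≈1.2, Clinic L 33/29≈1.14.
Clinic Q: take in full, 6 doses for value 49 ; 18 left.
Clinic B: take in full, 7 doses for value 41 ; 11 left.
11 doses left: a 11/20 share of Clinic G gives 59×11/20 = 32.45.

11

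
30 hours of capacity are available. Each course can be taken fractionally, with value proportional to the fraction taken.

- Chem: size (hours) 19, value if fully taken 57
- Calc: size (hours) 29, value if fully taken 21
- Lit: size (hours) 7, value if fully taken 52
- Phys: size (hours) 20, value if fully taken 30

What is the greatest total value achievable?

Best value per unit of size first: Lit 52/7≈7.43, Chem 57/19≈3, Phys 30/20≈1.5, Calc 21/29≈0.724.
Take all of Lit (7 hours, value 52) — 23 hours left.
Chem: take in full, 19 hours for value 57 — 4 left.
4 hours left: a 4/20 share of Phys gives 30×4/20 = 6.
Total value = 115.

115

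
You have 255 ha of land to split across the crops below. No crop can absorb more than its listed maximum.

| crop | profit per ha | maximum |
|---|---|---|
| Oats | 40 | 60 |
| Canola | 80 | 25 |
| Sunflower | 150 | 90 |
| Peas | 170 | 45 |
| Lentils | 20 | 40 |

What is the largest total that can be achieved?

Highest profit per ha first: Peas 170 > Sunflower 150 > Canola 80 > Oats 40 > Lentils 20.
Peas: +45 to 45 (cap) ; 210 left.
Sunflower: +90 to 90 (cap) ; 120 left.
Canola takes 25 to reach its cap of 25 ; 95 left.
Oats: +60 to 60 (cap) ; 35 left.
Only 35 left; Lentils takes them to reach 35.
Total = 40×60 + 80×25 + 150×90 + 170×45 + 20×35 = 26250.

26250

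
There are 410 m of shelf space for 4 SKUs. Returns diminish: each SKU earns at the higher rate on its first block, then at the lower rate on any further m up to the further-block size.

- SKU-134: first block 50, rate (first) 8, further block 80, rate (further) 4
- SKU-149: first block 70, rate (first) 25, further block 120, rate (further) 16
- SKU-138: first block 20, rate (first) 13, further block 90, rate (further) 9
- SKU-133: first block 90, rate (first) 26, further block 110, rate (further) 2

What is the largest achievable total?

7240

Rank every tier by rate: SKU-133/tier1 26 > SKU-149/tier1 25 > SKU-149/tier2 16 > SKU-138/tier1 13 > SKU-138/tier2 9 > SKU-134/tier1 8 > SKU-134/tier2 4 > SKU-133/tier2 2.
SKU-133/tier1 (26): +90 ; 320 left.
Fill SKU-149 tier1 block (70 at 25) ; 250 left.
SKU-149/tier2 (16): +120 ; 130 left.
SKU-138/tier1 (13): +20 ; 110 left.
Fill SKU-138 tier2 block (90 at 9) ; 20 left.
20 remain; put them into SKU-134 tier1 at 8.
Total = 26×90 + 25×70 + 16×120 + 13×20 + 9×90 + 8×20 = 7240.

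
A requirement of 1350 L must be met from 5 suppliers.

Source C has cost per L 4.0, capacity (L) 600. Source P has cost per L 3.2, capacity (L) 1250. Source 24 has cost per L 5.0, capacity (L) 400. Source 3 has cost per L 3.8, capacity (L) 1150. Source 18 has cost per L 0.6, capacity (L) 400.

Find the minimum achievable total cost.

Fill from the cheapest supplier first.
Source 18 at 0.6: take all 400 L → 950 still needed.
Source P at 3.2: take 950 of its 1250 → requirement met.
Source 3, Source C, Source 24: unused.
Cost = 400×0.6 + 950×3.2 = 3280.

3280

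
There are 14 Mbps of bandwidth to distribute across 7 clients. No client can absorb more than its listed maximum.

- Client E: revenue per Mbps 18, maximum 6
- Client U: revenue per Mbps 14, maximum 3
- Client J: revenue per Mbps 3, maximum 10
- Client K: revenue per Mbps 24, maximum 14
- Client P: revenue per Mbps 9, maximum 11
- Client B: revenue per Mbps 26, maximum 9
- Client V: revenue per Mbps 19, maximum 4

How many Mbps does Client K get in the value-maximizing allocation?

5

Highest revenue per Mbps first: Client B 26 > Client K 24 > Client V 19 > Client E 18 > Client U 14 > Client P 9 > Client J 3.
Client B: +9 to 9 (cap) — 5 left.
Only 5 left; Client K takes them to reach 5.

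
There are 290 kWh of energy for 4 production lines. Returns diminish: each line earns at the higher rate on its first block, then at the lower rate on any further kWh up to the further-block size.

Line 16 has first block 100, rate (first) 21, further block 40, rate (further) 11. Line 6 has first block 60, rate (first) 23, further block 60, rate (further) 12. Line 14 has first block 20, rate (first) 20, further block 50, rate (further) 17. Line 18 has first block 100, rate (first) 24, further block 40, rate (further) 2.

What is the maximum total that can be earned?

6450

Order all 8 blocks by rate: Line 18/tier1 24 > Line 6/tier1 23 > Line 16/tier1 21 > Line 14/tier1 20 > Line 14/tier2 17 > Line 6/tier2 12 > Line 16/tier2 11 > Line 18/tier2 2.
Line 18 tier1 at 24: fill all 100 ; 190 left.
Fill Line 6 tier1 block (60 at 23) ; 130 left.
Line 16 tier1 at 21: fill all 100 ; 30 left.
Line 14/tier1 (20): +20 ; 10 left.
Line 14 tier2 at 17: only 10 left, fill 10.
Total = 24×100 + 23×60 + 21×100 + 20×20 + 17×10 = 6450.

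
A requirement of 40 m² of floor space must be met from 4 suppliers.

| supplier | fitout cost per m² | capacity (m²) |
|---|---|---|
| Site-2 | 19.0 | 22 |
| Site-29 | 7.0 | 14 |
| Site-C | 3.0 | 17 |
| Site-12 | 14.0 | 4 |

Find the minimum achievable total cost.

300

Fill from the cheapest supplier first.
Site-C (3.0): use full 17 → 23 m² to go.
Take 14 from Site-29 at 7.0 → need 9 more.
Site-12 (14.0): use full 4 → 5 m² to go.
Site-2 (19.0): take the remaining 5 → done.
Cost = 17×3.0 + 14×7.0 + 4×14.0 + 5×19.0 = 300.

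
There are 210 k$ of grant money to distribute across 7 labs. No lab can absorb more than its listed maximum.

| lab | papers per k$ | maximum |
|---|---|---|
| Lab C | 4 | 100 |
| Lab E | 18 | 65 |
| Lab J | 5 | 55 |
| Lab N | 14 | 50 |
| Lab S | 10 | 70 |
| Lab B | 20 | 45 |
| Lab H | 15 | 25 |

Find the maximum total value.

3395

Rank by papers per k$: Lab B 20 > Lab E 18 > Lab H 15 > Lab N 14 > Lab S 10 > Lab J 5 > Lab C 4.
Give Lab B 45 to hit its cap of 45 — 165 left.
Lab E takes 65 to reach its cap of 65 — 100 left.
Give Lab H 25 to hit its cap of 25 — 75 left.
Lab N takes 50 to reach its cap of 50 — 25 left.
Lab S: +25 (room for 70) → 25. Pool exhausted.
Total = 18×65 + 14×50 + 10×25 + 20×45 + 15×25 = 3395.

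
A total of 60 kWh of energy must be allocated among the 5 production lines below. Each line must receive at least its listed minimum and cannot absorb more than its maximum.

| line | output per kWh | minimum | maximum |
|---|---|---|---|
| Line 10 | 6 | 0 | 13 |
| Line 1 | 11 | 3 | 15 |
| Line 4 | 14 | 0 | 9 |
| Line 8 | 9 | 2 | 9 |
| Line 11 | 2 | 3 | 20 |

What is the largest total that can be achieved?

478

Meeting every minimum uses 0+3+0+2+3 = 8 kWh, leaving 52.
Rank by output per kWh: Line 4 14 > Line 1 11 > Line 8 9 > Line 10 6 > Line 11 2.
Give Line 4 9 more to hit its cap of 9 — 43 left.
Line 1 takes 12 more to reach its cap of 15 — 31 left.
Line 8 takes 7 more to reach its cap of 9 — 24 left.
Line 10: +13 to 13 (cap) — 11 left.
Line 11 has room for 17 more but only 11 remain, so it gets 14.
Total = 6×13 + 11×15 + 14×9 + 9×9 + 2×14 = 478.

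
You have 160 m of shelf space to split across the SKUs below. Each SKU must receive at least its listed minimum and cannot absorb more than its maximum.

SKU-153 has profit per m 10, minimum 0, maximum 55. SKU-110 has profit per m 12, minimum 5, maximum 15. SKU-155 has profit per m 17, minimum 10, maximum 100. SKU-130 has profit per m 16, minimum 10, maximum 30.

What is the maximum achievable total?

2510

Meeting every minimum uses 0+5+10+10 = 25 m, leaving 135.
Highest profit per m first: SKU-155 17 > SKU-130 16 > SKU-110 12 > SKU-153 10.
SKU-155: +90 to 100 (cap) → 45 left.
SKU-130 takes 20 more to reach its cap of 30 → 25 left.
SKU-110 takes 10 more to reach its cap of 15 → 15 left.
SKU-153: +15 (room for 55) → 15. Pool exhausted.
Total = 10×15 + 12×15 + 17×100 + 16×30 = 2510.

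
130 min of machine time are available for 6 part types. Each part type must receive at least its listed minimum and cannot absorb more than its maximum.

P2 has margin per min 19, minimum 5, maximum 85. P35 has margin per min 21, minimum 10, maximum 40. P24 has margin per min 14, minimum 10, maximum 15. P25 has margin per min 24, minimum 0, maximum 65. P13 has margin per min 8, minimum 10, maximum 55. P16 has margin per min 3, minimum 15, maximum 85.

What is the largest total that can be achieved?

Meeting every minimum uses 5+10+10+0+10+15 = 50 min, leaving 80.
Rank by margin per min: P25 24 > P35 21 > P2 19 > P24 14 > P13 8 > P16 3.
P25 takes 65 more to reach its cap of 65 — 15 left.
P35 has room for 30 more but only 15 remain, so it gets 25.
Total = 19×5 + 21×25 + 14×10 + 24×65 + 8×10 + 3×15 = 2445.

2445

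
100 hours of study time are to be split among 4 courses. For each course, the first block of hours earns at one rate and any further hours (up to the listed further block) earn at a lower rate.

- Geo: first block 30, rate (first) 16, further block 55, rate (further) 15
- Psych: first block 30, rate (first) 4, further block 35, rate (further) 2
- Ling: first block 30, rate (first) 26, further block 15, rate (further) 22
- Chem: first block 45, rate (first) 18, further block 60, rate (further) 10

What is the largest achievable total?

2080

Treat each block as its own option and order by rate: Ling/T1 26 > Ling/T2 22 > Chem/T1 18 > Geo/T1 16 > Geo/T2 15 > Chem/T2 10 > Psych/T1 4 > Psych/T2 2.
Ling T1 at 26: fill all 30 — 70 left.
Fill Ling T2 block (15 at 22) — 55 left.
Chem T1 at 18: fill all 45 — 10 left.
Geo/T1: +10 of 30 at 16; pool empty.
Total = 26×30 + 22×15 + 18×45 + 16×10 = 2080.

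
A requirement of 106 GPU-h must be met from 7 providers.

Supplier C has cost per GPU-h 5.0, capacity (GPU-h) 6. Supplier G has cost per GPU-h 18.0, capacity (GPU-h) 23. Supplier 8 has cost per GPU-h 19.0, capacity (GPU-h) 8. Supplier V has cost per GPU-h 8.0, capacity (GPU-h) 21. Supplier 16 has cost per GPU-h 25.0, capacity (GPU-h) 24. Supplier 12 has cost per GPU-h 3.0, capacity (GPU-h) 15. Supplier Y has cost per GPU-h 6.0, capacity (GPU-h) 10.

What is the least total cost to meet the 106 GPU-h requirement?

1444

Use providers in increasing cost order.
Supplier 12 at 3.0: take all 15 GPU-h → 91 still needed.
Take 6 from Supplier C at 5.0 → need 85 more.
Take 10 from Supplier Y at 6.0 → need 75 more.
Supplier V at 8.0: take all 21 GPU-h → 54 still needed.
Supplier G at 18.0: take all 23 GPU-h → 31 still needed.
Supplier 8 at 19.0: take all 8 GPU-h → 23 still needed.
Supplier 16 (25.0): take the remaining 23 → done.
Cost = 15×3.0 + 6×5.0 + 10×6.0 + 21×8.0 + 23×18.0 + 8×19.0 + 23×25.0 = 1444.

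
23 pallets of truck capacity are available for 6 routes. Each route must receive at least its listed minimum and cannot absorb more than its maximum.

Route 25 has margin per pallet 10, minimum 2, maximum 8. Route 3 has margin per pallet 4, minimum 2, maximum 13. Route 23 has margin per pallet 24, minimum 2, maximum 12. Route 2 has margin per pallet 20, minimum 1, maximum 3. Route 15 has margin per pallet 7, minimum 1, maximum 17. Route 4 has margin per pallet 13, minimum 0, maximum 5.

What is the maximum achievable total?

Meeting every minimum uses 2+2+2+1+1+0 = 8 pallets, leaving 15.
Highest margin per pallet first: Route 23 24 > Route 2 20 > Route 4 13 > Route 25 10 > Route 15 7 > Route 3 4.
Route 23: +10 to 12 (cap) → 5 left.
Route 2: +2 to 3 (cap) → 3 left.
Only 3 left; Route 4 takes them to reach 3.
Total = 10×2 + 4×2 + 24×12 + 20×3 + 7×1 + 13×3 = 422.

422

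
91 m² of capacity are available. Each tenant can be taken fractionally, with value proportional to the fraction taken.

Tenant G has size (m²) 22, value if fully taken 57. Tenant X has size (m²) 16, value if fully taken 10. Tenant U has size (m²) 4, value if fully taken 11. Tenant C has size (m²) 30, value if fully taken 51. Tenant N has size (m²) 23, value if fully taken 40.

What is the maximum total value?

Rank by value-to-size ratio: Tenant U 11/4≈2.75, Tenant G 57/22≈2.59, Tenant N 40/23≈1.74, Tenant C 51/30≈1.7, Tenant X 10/16≈0.625.
Tenant U: take in full, 4 m² for value 11 ; 87 left.
All 22 m² of Tenant G fit (value 57) ; 65 remain.
Tenant N: take in full, 23 m² for value 40 ; 42 left.
Tenant C: take in full, 30 m² for value 51 ; 12 left.
Only 12 m² remain; take 12/16 of Tenant X for value 10×12/16 = 7.5.
Total value = 166.5.

166.5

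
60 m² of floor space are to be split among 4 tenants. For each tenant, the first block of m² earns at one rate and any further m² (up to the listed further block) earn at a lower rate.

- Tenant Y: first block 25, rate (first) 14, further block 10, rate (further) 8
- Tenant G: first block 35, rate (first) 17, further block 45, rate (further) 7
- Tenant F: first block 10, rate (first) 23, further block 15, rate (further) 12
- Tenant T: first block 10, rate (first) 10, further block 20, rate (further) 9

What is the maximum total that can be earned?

1035

Rank every tier by rate: Tenant F/T1 23 > Tenant G/T1 17 > Tenant Y/T1 14 > Tenant F/T2 12 > Tenant T/T1 10 > Tenant T/T2 9 > Tenant Y/T2 8 > Tenant G/T2 7.
Fill Tenant F T1 block (10 at 23) → 50 left.
Tenant G T1 at 17: fill all 35 → 15 left.
15 remain; put them into Tenant Y T1 at 14.
Total = 23×10 + 17×35 + 14×15 = 1035.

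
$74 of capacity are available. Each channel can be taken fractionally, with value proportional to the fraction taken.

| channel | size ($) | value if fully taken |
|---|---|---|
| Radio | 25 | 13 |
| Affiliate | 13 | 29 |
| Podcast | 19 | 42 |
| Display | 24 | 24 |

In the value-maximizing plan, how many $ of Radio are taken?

18

Best value per unit of size first: Affiliate 29/13≈2.23, Podcast 42/19≈2.21, Display 24/24≈1, Radio 13/25≈0.52.
Take all of Affiliate (13 $, value 29) — 61 $ left.
All 19 $ of Podcast fit (value 42) — 42 remain.
Take all of Display (24 $, value 24) — 18 $ left.
18 $ left: a 18/25 share of Radio gives 13×18/25 = 9.36.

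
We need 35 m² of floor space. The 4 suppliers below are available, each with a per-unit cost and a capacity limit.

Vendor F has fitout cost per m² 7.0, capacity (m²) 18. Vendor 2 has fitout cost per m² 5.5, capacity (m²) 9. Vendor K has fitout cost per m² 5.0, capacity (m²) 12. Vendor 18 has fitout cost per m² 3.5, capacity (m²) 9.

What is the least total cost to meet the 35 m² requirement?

Use suppliers in increasing cost order.
Take 9 from Vendor 18 at 3.5 ; need 26 more.
Vendor K (5.0): use full 12 ; 14 m² to go.
Vendor 2 (5.5): use full 9 ; 5 m² to go.
Vendor F (7.0): take the remaining 5 ; done.
Cost = 9×3.5 + 12×5.0 + 9×5.5 + 5×7.0 = 176.

176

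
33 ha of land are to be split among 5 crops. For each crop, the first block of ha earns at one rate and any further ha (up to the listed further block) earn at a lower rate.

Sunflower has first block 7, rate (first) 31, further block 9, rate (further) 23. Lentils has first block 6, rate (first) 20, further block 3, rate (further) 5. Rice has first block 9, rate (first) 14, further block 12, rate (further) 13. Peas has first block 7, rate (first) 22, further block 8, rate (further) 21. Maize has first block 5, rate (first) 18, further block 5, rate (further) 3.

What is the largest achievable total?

786

Order all 10 blocks by rate: Sunflower/tier1 31 > Sunflower/tier2 23 > Peas/tier1 22 > Peas/tier2 21 > Lentils/tier1 20 > Maize/tier1 18 > Rice/tier1 14 > Rice/tier2 13 > Lentils/tier2 5 > Maize/tier2 3.
Sunflower/tier1 (31): +7 → 26 left.
Fill Sunflower tier2 block (9 at 23) → 17 left.
Peas tier1 at 22: fill all 7 → 10 left.
Fill Peas tier2 block (8 at 21) → 2 left.
Lentils tier1 at 20: only 2 left, fill 2.
Total = 31×7 + 23×9 + 22×7 + 21×8 + 20×2 = 786.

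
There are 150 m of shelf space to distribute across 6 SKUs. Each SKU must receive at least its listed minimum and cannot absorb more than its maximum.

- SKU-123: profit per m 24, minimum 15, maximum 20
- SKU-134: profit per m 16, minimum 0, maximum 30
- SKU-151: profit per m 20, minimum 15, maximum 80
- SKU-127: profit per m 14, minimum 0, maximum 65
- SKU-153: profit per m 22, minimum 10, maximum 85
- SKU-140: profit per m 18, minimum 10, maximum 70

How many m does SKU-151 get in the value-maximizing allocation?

35

Meeting every minimum uses 15+0+15+0+10+10 = 50 m, leaving 100.
Highest profit per m first: SKU-123 24 > SKU-153 22 > SKU-151 20 > SKU-140 18 > SKU-134 16 > SKU-127 14.
SKU-123: +5 to 20 (cap) → 95 left.
SKU-153: +75 to 85 (cap) → 20 left.
Only 20 left; SKU-151 takes them to reach 35.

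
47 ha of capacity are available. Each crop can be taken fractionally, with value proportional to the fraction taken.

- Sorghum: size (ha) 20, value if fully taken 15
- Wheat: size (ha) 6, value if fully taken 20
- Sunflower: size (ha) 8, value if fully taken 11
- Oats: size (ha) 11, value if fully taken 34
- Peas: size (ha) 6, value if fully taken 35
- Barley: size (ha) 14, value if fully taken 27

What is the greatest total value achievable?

Rank by value-to-size ratio: Peas 35/6≈5.83, Wheat 20/6≈3.33, Oats 34/11≈3.09, Barley 27/14≈1.93, Sunflower 11/8≈1.38, Sorghum 15/20≈0.75.
Take all of Peas (6 ha, value 35) ; 41 ha left.
Wheat: take in full, 6 ha for value 20 ; 35 left.
Oats: take in full, 11 ha for value 34 ; 24 left.
Barley: take in full, 14 ha for value 27 ; 10 left.
Take all of Sunflower (8 ha, value 11) ; 2 ha left.
Only 2 ha remain; take 2/20 of Sorghum for value 15×2/20 = 1.5.
Total value = 128.5.

128.5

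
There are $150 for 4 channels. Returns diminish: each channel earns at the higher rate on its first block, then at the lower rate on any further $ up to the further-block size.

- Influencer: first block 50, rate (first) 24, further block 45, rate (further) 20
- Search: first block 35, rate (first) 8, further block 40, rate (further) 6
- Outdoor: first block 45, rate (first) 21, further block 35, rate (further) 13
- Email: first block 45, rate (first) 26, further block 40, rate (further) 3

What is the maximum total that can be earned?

Order all 8 blocks by rate: Email/T1 26 > Influencer/T1 24 > Outdoor/T1 21 > Influencer/T2 20 > Outdoor/T2 13 > Search/T1 8 > Search/T2 6 > Email/T2 3.
Email/T1 (26): +45 → 105 left.
Influencer/T1 (24): +50 → 55 left.
Outdoor T1 at 21: fill all 45 → 10 left.
Influencer T2 at 20: only 10 left, fill 10.
Total = 26×45 + 24×50 + 21×45 + 20×10 = 3515.

3515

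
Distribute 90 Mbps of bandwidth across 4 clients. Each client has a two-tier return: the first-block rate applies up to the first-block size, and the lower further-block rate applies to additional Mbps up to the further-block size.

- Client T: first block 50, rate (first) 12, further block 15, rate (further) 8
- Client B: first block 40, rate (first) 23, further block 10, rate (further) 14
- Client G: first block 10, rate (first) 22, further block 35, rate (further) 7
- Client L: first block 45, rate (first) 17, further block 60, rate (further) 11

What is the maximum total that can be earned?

Treat each block as its own option and order by rate: Client B/T1 23 > Client G/T1 22 > Client L/T1 17 > Client B/T2 14 > Client T/T1 12 > Client L/T2 11 > Client T/T2 8 > Client G/T2 7.
Client B/T1 (23): +40 → 50 left.
Fill Client G T1 block (10 at 22) → 40 left.
Client L/T1: +40 of 45 at 17; pool empty.
Total = 23×40 + 22×10 + 17×40 = 1820.

1820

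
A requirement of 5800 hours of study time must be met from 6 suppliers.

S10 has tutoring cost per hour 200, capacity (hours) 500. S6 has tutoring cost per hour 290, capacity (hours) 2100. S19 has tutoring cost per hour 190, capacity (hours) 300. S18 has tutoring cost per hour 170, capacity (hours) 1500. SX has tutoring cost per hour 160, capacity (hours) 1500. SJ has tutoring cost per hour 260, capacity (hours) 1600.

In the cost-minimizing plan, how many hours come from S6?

Use suppliers in increasing cost order.
Take 1500 from SX at 160 — need 4300 more.
S18 at 170: take all 1500 hours — 2800 still needed.
Take 300 from S19 at 190 — need 2500 more.
S10 (200): use full 500 — 2000 hours to go.
SJ (260): use full 1600 — 400 hours to go.
S6 at 290: take 400 of its 2100 — requirement met.

400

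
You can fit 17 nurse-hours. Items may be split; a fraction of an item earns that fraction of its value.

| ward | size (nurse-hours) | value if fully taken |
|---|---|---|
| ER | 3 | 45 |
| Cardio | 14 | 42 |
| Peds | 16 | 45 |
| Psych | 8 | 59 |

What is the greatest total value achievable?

Sort by value density: ER 45/3≈15, Psych 59/8≈7.38, Cardio 42/14≈3, Peds 45/16≈2.81.
ER: take in full, 3 nurse-hours for value 45 ; 14 left.
Take all of Psych (8 nurse-hours, value 59) ; 6 nurse-hours left.
Only 6 nurse-hours remain; take 6/14 of Cardio for value 42×6/14 = 18.
Total value = 122.

122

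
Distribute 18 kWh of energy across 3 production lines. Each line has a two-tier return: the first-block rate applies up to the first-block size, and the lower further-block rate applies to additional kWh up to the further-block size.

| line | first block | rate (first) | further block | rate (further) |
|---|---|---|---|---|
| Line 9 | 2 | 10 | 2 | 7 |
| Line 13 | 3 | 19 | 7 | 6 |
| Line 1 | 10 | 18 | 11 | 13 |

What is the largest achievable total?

302

Treat each block as its own option and order by rate: Line 13/T1 19 > Line 1/T1 18 > Line 1/T2 13 > Line 9/T1 10 > Line 9/T2 7 > Line 13/T2 6.
Fill Line 13 T1 block (3 at 19) ; 15 left.
Fill Line 1 T1 block (10 at 18) ; 5 left.
Line 1 T2 at 13: only 5 left, fill 5.
Total = 19×3 + 18×10 + 13×5 = 302.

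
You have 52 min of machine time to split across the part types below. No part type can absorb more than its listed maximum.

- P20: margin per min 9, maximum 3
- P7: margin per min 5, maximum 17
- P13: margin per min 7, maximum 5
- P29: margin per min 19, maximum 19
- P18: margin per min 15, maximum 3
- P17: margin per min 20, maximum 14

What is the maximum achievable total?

788

Highest margin per min first: P17 20 > P29 19 > P18 15 > P20 9 > P13 7 > P7 5.
P17: +14 to 14 (cap) ; 38 left.
Give P29 19 to hit its cap of 19 ; 19 left.
P18: +3 to 3 (cap) ; 16 left.
P20 takes 3 to reach its cap of 3 ; 13 left.
P13: +5 to 5 (cap) ; 8 left.
Only 8 left; P7 takes them to reach 8.
Total = 9×3 + 5×8 + 7×5 + 19×19 + 15×3 + 20×14 = 788.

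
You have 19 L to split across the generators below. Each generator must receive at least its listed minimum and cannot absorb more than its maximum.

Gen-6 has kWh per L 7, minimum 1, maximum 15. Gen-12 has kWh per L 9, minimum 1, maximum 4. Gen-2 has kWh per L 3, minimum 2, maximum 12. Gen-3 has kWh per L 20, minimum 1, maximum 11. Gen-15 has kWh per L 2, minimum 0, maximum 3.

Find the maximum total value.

276

Meeting every minimum uses 1+1+2+1+0 = 5 L, leaving 14.
Rank by kWh per L: Gen-3 20 > Gen-12 9 > Gen-6 7 > Gen-2 3 > Gen-15 2.
Gen-3: +10 to 11 (cap) → 4 left.
Gen-12 takes 3 more to reach its cap of 4 → 1 left.
Only 1 left; Gen-6 takes them to reach 2.
Total = 7×2 + 9×4 + 3×2 + 20×11 = 276.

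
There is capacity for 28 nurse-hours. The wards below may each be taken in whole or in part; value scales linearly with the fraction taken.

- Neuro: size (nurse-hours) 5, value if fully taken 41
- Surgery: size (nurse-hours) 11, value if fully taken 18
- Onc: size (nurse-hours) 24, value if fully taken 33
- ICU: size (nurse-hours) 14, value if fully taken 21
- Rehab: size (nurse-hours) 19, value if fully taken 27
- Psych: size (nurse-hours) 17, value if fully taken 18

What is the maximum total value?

Rank by value-to-size ratio: Neuro 41/5≈8.2, Surgery 18/11≈1.64, ICU 21/14≈1.5, Rehab 27/19≈1.42, Onc 33/24≈1.38, Psych 18/17≈1.06.
All 5 nurse-hours of Neuro fit (value 41) — 23 remain.
Take all of Surgery (11 nurse-hours, value 18) — 12 nurse-hours left.
12 nurse-hours left: a 12/14 share of ICU gives 21×12/14 = 18.
Total value = 77.

77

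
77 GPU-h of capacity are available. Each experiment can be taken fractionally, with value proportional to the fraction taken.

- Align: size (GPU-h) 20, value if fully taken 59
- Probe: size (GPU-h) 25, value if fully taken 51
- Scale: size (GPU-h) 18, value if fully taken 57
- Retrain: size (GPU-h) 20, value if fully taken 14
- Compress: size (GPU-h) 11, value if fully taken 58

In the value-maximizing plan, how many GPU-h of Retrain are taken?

3

Rank by value-to-size ratio: Compress 58/11≈5.27, Scale 57/18≈3.17, Align 59/20≈2.95, Probe 51/25≈2.04, Retrain 14/20≈0.7.
All 11 GPU-h of Compress fit (value 58) ; 66 remain.
Take all of Scale (18 GPU-h, value 57) ; 48 GPU-h left.
Align: take in full, 20 GPU-h for value 59 ; 28 left.
Probe: take in full, 25 GPU-h for value 51 ; 3 left.
Fill the last 3 GPU-h with part of Retrain: 3/20 of it earns 2.1.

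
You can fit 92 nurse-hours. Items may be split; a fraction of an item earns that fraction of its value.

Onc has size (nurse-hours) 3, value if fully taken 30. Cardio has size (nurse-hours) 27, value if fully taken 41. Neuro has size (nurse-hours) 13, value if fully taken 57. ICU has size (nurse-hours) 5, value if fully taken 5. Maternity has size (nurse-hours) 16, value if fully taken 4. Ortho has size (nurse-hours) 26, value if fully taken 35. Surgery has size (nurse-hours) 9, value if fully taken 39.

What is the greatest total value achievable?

Sort by value density: Onc 30/3≈10, Neuro 57/13≈4.38, Surgery 39/9≈4.33, Cardio 41/27≈1.52, Ortho 35/26≈1.35, ICU 5/5≈1, Maternity 4/16≈0.25.
All 3 nurse-hours of Onc fit (value 30) → 89 remain.
Take all of Neuro (13 nurse-hours, value 57) → 76 nurse-hours left.
Surgery: take in full, 9 nurse-hours for value 39 → 67 left.
All 27 nurse-hours of Cardio fit (value 41) → 40 remain.
Take all of Ortho (26 nurse-hours, value 35) → 14 nurse-hours left.
ICU: take in full, 5 nurse-hours for value 5 → 9 left.
Fill the last 9 nurse-hours with part of Maternity: 9/16 of it earns 2.25.
Total value = 209.25.

209.25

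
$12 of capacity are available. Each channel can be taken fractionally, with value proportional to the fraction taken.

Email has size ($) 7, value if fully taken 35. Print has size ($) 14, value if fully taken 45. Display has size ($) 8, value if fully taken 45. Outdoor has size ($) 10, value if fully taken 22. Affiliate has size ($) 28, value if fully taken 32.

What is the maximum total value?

65

Best value per unit of size first: Display 45/8≈5.62, Email 35/7≈5, Print 45/14≈3.21, Outdoor 22/10≈2.2, Affiliate 32/28≈1.14.
All 8 $ of Display fit (value 45) → 4 remain.
Only 4 $ remain; take 4/7 of Email for value 35×4/7 = 20.
Total value = 65.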